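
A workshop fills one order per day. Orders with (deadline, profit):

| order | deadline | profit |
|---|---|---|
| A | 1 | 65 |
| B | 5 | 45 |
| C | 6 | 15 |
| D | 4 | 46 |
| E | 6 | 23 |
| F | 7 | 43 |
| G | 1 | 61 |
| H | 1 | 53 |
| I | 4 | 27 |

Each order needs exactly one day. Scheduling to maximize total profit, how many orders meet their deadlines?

Take jobs in profit order; each goes to the latest open slot no later than its deadline.
Profit order: A=65 G=61 H=53 D=46 B=45 F=43 I=27 E=23 C=15
Assign: A→slot 1, G skipped, H skipped, D→slot 4, B→slot 5, F→slot 7, I→slot 3, E→slot 6, C→slot 2.
Slots: [1:A] [2:C] [3:I] [4:D] [5:B] [6:E] [7:F]
7 of 9 scheduled.

7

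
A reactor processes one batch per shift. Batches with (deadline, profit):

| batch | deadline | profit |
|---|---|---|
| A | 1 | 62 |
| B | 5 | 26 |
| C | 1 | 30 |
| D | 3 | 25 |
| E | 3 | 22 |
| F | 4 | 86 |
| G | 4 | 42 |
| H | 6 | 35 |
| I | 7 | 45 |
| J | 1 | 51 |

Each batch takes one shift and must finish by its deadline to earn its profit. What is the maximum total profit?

Profit order: F=86 A=62 J=51 I=45 G=42 H=35 C=30 B=26 D=25 E=22
Assign: F→slot 4, A→slot 1, J skipped, I→slot 7, G→slot 3, H→slot 6, C skipped, B→slot 5, D→slot 2, E skipped.
Slots: [1:A] [2:D] [3:G] [4:F] [5:B] [6:H] [7:I]
Profit = 62 + 25 + 42 + 86 + 26 + 35 + 45 = 321

321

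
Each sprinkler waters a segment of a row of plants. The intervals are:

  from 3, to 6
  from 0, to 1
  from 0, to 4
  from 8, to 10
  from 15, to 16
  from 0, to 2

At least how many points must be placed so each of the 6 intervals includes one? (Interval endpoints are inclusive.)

4

Process intervals by earliest right end; each time one isn't hit yet, stab at its right endpoint.
Sorted: [0,1] [0,2] [0,4] [3,6] [8,10] [15,16]
{[0,1],[0,2],[0,4]} hit by 1; {[3,6]} hit by 6; {[8,10]} hit by 10; {[15,16]} hit by 16.
Points: 1, 6, 10, 16 (4 total).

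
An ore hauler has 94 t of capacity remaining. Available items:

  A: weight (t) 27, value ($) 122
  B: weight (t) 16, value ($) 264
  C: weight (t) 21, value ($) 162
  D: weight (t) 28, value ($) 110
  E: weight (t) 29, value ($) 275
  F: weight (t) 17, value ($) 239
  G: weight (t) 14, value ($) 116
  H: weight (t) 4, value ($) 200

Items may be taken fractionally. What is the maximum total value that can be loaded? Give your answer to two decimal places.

1202.00

Sort by value per unit weight and fill in that order.
Order: H (200/4=50.00) > B (264/16=16.50) > F (239/17=14.06) > E (275/29=9.48) > G (116/14=8.29) > C (162/21=7.71) > A (122/27=4.52) > D (110/28=3.93)
Fill: take H (4 @ 200) → take B (16 @ 264) → take F (17 @ 239) → take E (29 @ 275) → take G (14 @ 116) → take 14/21 of C → 108.00; 94/94 used.
Total value = 1202.00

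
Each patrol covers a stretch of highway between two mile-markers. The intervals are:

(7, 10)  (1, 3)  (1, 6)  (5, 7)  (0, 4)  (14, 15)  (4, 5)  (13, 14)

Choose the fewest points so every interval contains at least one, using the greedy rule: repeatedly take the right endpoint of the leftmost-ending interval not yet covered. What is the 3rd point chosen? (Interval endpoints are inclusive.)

Process intervals by earliest right end; each time one isn't hit yet, stab at its right endpoint.
Sorted: [1,3] [0,4] [4,5] [1,6] [5,7] [7,10] [13,14] [14,15]
{[1,3],[0,4]} hit by 3; {[4,5],[1,6],[5,7]} hit by 5; {[7,10]} hit by 10; {[13,14],[14,15]} hit by 14.
Points: 3, 5, 10, 14 (4 total).

10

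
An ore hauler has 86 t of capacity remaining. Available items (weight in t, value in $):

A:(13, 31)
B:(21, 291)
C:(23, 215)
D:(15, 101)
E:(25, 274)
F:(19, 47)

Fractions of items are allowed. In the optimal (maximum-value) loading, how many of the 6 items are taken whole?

Sort by value per unit weight and fill in that order.
Order: B (291/21=13.86) > E (274/25=10.96) > C (215/23=9.35) > D (101/15=6.73) > F (47/19=2.47) > A (31/13=2.38)
Fill: take B (21 @ 291) → take E (25 @ 274) → take C (23 @ 215) → take D (15 @ 101) → take 2/19 of F → 4.95; 86/86 used.
4 item(s) taken whole; one partial (take 2/19 of F).

4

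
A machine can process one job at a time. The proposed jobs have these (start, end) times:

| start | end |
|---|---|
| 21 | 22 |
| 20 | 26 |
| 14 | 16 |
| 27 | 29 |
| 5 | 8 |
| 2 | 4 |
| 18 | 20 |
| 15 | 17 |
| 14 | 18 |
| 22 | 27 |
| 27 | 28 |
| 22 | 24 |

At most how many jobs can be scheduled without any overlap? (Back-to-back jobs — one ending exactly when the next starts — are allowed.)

By end time: (2,4), (5,8), (14,16), (15,17), (14,18), (18,20), (21,22), (22,24), (20,26), (22,27), (27,28), (27,29).
Pick (2,4); next start ≥ 4 → (5,8); next start ≥ 8 → (14,16); next start ≥ 16 → (18,20); next start ≥ 20 → (21,22); next start ≥ 22 → (22,24); next start ≥ 24 → (27,28).
Selected 7 jobs.

7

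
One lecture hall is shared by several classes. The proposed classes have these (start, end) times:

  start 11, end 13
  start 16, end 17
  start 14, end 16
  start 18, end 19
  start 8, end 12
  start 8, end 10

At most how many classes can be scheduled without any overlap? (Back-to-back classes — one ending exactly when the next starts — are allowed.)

5

Order by finish time; keep every interval that doesn't clash with the previous kept one.
Sorted by end: (8,10)  (8,12)  (11,13)  (14,16)  (16,17)  (18,19)
take (8,10); take (11,13); take (14,16); take (16,17); take (18,19).
Selected 5 classes.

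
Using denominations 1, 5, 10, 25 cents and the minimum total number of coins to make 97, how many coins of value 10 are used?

2

Use the largest denomination that fits, subtract, and repeat.
97 = 3×25 + 2×10 + 2×1
Count of 10: 2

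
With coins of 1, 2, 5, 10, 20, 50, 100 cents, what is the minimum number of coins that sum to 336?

7

336 = 3×100 + 1×20 + 1×10 + 1×5 + 1×1
Total coins = 3 + 1 + 1 + 1 + 1 = 7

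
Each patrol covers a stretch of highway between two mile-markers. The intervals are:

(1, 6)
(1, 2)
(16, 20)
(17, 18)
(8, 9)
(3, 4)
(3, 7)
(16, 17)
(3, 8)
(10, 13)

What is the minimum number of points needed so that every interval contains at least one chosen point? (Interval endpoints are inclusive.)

Sort by right endpoint; whenever an interval is uncovered, place a point at its right end.
Sorted: [1,2] [3,4] [1,6] [3,7] [3,8] [8,9] [10,13] [16,17] [17,18] [16,20]
{[1,2]} hit by 2; {[3,4],[1,6],[3,7],[3,8]} hit by 4; {[8,9]} hit by 9; {[10,13]} hit by 13; {[16,17],[17,18],[16,20]} hit by 17.
Points: 2, 4, 9, 13, 17 (5 total).

5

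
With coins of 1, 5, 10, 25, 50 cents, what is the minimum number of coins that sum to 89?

7

89 − 1×50→39 − 1×25→14 − 1×10→4 − 4×1→0
Total coins = 1 + 1 + 1 + 4 = 7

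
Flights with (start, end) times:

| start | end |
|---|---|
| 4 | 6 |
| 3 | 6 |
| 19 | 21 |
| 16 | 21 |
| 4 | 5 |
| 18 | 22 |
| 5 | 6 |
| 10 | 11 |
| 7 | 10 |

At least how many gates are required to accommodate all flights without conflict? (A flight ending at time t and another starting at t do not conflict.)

Events (time:±→running): 3:+→1 4:+→2 4:+→3 … peak 3.

3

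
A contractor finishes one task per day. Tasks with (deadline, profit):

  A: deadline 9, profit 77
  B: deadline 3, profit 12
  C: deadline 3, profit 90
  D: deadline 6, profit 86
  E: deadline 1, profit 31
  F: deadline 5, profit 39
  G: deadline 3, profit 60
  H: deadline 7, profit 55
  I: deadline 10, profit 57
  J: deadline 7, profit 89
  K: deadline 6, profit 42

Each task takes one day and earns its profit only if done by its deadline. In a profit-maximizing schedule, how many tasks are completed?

Profit order: C=90 J=89 D=86 A=77 G=60 I=57 H=55 K=42 F=39 E=31 B=12
Assign: C→slot 3, J→slot 7, D→slot 6, A→slot 9, G→slot 2, I→slot 10, H→slot 5, K→slot 4, F→slot 1, E skipped, B skipped.
Slots: [1:F] [2:G] [3:C] [4:K] [5:H] [6:D] [7:J] [9:A] [10:I]
9 of 11 scheduled.

9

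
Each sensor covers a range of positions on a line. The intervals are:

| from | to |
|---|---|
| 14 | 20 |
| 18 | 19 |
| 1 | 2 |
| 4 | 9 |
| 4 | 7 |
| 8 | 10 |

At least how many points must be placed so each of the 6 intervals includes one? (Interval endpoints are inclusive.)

Sort by right endpoint; whenever an interval is uncovered, place a point at its right end.
Sorted: [1,2] [4,7] [4,9] [8,10] [18,19] [14,20]
{[1,2]} hit by 2; {[4,7],[4,9]} hit by 7; {[8,10]} hit by 10; {[18,19],[14,20]} hit by 19.
Points: 2, 7, 10, 19 (4 total).

4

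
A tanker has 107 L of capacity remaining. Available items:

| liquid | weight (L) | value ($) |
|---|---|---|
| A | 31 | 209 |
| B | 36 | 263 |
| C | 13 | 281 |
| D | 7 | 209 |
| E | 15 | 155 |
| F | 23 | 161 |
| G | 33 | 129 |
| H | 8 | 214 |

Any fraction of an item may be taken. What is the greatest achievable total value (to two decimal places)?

1316.71

Sort by value per unit weight and fill in that order.
Ratios (sorted): D 29.86, H 26.75, C 21.62, E 10.33, B 7.31, F 7.00, A 6.74, G 3.91
take D (7 @ 209); take H (8 @ 214); take C (13 @ 281); take E (15 @ 155); take B (36 @ 263); take F (23 @ 161); take 5/31 of A → 33.71. Capacity used 107/107.
Total value = 1316.71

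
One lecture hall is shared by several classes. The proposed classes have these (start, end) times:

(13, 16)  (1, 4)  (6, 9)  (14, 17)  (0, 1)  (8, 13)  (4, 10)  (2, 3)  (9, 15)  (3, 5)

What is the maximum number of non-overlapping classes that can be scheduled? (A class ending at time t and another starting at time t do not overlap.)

Order by finish time; keep every interval that doesn't clash with the previous kept one.
By end time: (0,1), (2,3), (1,4), (3,5), (6,9), (4,10), (8,13), (9,15), (13,16), (14,17).
Pick (0,1); next start ≥ 1 → (2,3); next start ≥ 3 → (3,5); next start ≥ 5 → (6,9); next start ≥ 9 → (9,15).
Selected 5 classes.

5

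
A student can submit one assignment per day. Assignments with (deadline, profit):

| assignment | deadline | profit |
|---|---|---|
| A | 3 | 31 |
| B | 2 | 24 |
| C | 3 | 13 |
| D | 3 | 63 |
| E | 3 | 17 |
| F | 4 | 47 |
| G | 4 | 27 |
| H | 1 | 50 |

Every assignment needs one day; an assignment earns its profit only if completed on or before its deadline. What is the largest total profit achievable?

By profit: D(d3,63), H(d1,50), F(d4,47), A(d3,31), G(d4,27), B(d2,24), E(d3,17), C(d3,13)
D→slot 3; H→slot 1; F→slot 4; A→slot 2; G skipped; B skipped; E skipped; C skipped.
Profit = 50 + 31 + 63 + 47 = 191

191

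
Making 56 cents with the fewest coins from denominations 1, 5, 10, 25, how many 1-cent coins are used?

56 = 2×25 + 1×5 + 1×1
Count of 1: 1

1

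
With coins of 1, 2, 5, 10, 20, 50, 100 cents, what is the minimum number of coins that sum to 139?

139 = 1×100 + 1×20 + 1×10 + 1×5 + 2×2
Total coins = 1 + 1 + 1 + 1 + 2 = 6

6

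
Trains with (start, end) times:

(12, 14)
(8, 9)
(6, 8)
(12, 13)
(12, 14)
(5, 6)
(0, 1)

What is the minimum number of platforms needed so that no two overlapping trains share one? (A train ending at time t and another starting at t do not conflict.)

Events (time:±→running): 0:+→1 1:-→0 5:+→1 6:-→0 6:+→1 8:-→0 8:+→1 9:-→0 12:+→1 12:+→2 12:+→3 … peak 3.

3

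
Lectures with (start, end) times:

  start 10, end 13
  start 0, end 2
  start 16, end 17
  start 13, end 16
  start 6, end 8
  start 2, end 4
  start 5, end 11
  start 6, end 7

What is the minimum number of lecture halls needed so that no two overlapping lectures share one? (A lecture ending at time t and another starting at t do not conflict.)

3

Events (time:±→running): 0:+→1 2:-→0 2:+→1 4:-→0 5:+→1 6:+→2 6:+→3 … peak 3.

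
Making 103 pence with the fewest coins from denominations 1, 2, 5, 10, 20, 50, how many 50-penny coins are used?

2

Use the largest denomination that fits, subtract, and repeat.
103 − 2×50→3 − 1×2→1 − 1×1→0
Count of 50: 2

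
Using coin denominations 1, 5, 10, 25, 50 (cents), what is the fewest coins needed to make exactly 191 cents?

7

Use the largest denomination that fits, subtract, and repeat.
191 = 3×50 + 1×25 + 1×10 + 1×5 + 1×1
Total coins = 3 + 1 + 1 + 1 + 1 = 7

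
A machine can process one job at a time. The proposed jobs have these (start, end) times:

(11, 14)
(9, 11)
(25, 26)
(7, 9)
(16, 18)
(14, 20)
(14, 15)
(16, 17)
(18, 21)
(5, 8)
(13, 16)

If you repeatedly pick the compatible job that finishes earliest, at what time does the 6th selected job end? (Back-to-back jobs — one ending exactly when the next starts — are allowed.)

By end time: (5,8), (7,9), (9,11), (11,14), (14,15), (13,16), (16,17), (16,18), (14,20), (18,21), (25,26).
Pick (5,8); next start ≥ 8 → (9,11); next start ≥ 11 → (11,14); next start ≥ 14 → (14,15); next start ≥ 15 → (16,17); next start ≥ 17 → (18,21); next start ≥ 21 → (25,26).
Selected: (5,8) (9,11) (11,14) (14,15) (16,17) (18,21) (25,26)

21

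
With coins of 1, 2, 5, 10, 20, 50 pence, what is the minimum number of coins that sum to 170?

4

Use the largest denomination that fits, subtract, and repeat.
170 = 3×50 + 1×20
Total coins = 3 + 1 = 4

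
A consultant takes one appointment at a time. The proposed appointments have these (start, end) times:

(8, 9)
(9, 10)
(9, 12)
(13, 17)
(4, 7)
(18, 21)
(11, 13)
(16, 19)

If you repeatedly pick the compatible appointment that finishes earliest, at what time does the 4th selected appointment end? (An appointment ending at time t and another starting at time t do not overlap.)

Greedy by earliest finish: after sorting by end time, pick each interval compatible with the last pick.
By end time: (4,7), (8,9), (9,10), (9,12), (11,13), (13,17), (16,19), (18,21).
Pick (4,7); next start ≥ 7 → (8,9); next start ≥ 9 → (9,10); next start ≥ 10 → (11,13); next start ≥ 13 → (13,17); next start ≥ 17 → (18,21).
Selected: (4,7) (8,9) (9,10) (11,13) (13,17) (18,21)

13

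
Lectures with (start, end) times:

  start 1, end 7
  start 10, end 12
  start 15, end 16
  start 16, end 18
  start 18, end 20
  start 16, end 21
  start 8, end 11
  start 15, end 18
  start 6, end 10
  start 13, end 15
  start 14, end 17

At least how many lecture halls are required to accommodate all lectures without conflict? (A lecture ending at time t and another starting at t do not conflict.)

The answer is the maximum number of intervals overlapping at any instant.
starts: [1, 6, 8, 10, 13, 14, 15, 15, 16, 16, 18]
ends:   [7, 10, 11, 12, 15, 16, 17, 18, 18, 20, 21]
s1→1 s6→2 e7→1 s8→2 e10→1 s10→2 e11→1 e12→0 s13→1 s14→2 e15→1 s15→2 s15→3 e16→2 s16→3 s16→4  — peak 4.

4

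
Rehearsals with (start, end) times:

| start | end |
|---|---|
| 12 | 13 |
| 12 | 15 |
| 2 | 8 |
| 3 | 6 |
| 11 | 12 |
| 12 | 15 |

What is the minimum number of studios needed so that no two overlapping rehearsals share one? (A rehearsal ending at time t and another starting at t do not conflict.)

The answer is the maximum number of intervals overlapping at any instant.
Events (time:±→running): 2:+→1 3:+→2 6:-→1 8:-→0 11:+→1 12:-→0 12:+→1 12:+→2 12:+→3 … peak 3.

3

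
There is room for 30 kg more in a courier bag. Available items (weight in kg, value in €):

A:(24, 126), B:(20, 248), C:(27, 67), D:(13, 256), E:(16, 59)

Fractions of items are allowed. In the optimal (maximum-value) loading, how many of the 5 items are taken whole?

Greedy by value/weight ratio, highest first.
Order: D (256/13=19.69) > B (248/20=12.40) > A (126/24=5.25) > E (59/16=3.69) > C (67/27=2.48)
Fill: take D (13 @ 256) → take 17/20 of B → 210.80; 30/30 used.
1 item(s) taken whole; one partial (take 17/20 of B).

1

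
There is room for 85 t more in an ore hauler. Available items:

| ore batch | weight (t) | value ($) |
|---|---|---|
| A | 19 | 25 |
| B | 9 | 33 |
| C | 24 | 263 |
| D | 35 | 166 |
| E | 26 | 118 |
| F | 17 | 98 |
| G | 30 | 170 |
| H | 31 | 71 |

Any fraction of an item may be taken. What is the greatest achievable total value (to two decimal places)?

597.40

Greedy by value/weight ratio, highest first.
Ratios (sorted): C 10.96, F 5.76, G 5.67, D 4.74, E 4.54, B 3.67, H 2.29, A 1.32
take C (24 @ 263); take F (17 @ 98); take G (30 @ 170); take 14/35 of D → 66.40. Capacity used 85/85.
Total value = 597.40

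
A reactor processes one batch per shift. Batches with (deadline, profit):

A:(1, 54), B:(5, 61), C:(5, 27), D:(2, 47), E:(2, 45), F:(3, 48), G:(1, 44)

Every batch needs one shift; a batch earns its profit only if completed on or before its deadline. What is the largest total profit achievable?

237

Profit order: B=61 A=54 F=48 D=47 E=45 G=44 C=27
Assign: B→slot 5, A→slot 1, F→slot 3, D→slot 2, E skipped, G skipped, C→slot 4.
Slots: [1:A] [2:D] [3:F] [4:C] [5:B]
Profit = 54 + 47 + 48 + 27 + 61 = 237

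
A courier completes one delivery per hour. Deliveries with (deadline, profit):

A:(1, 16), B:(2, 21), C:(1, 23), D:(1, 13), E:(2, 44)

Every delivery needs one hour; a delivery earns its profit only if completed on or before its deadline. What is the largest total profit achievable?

67

Take jobs in profit order; each goes to the latest open slot no later than its deadline.
By profit: E(d2,44), C(d1,23), B(d2,21), A(d1,16), D(d1,13)
E→slot 2; C→slot 1; B skipped; A skipped; D skipped.
Profit = 23 + 44 = 67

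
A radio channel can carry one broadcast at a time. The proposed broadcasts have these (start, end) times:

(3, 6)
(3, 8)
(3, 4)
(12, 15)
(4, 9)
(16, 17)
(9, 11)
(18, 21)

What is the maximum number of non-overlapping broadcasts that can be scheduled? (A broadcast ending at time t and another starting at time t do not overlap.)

6

By end time: (3,4), (3,6), (3,8), (4,9), (9,11), (12,15), (16,17), (18,21).
Pick (3,4); next start ≥ 4 → (4,9); next start ≥ 9 → (9,11); next start ≥ 11 → (12,15); next start ≥ 15 → (16,17); next start ≥ 17 → (18,21).
Selected 6 broadcasts.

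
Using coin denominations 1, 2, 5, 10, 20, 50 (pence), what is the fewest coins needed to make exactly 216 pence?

7

Greedy: take as many of the largest coin as possible, then repeat with the remainder.
216 − 4×50→16 − 1×10→6 − 1×5→1 − 1×1→0
Total coins = 4 + 1 + 1 + 1 = 7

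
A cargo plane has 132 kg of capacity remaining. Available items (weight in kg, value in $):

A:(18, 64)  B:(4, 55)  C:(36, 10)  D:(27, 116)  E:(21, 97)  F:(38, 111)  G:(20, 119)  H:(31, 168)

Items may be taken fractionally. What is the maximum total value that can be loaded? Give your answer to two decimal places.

Order: B (55/4=13.75) > G (119/20=5.95) > H (168/31=5.42) > E (97/21=4.62) > D (116/27=4.30) > A (64/18=3.56) > F (111/38=2.92) > C (10/36=0.28)
Fill: take B (4 @ 55) → take G (20 @ 119) → take H (31 @ 168) → take E (21 @ 97) → take D (27 @ 116) → take A (18 @ 64) → take 11/38 of F → 32.13; 132/132 used.
Total value = 651.13

651.13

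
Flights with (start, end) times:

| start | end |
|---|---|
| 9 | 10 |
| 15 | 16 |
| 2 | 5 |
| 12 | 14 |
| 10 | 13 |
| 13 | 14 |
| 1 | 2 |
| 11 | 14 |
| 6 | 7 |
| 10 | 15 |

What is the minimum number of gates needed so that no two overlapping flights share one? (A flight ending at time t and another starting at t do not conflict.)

Count concurrent intervals with a sweep; the peak is the room count.
Events (time:±→running): 1:+→1 2:-→0 2:+→1 5:-→0 6:+→1 7:-→0 9:+→1 10:-→0 10:+→1 10:+→2 11:+→3 12:+→4 … peak 4.

4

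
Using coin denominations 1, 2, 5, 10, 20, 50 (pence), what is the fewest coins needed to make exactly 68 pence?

68 − 1×50→18 − 1×10→8 − 1×5→3 − 1×2→1 − 1×1→0
Total coins = 1 + 1 + 1 + 1 + 1 = 5

5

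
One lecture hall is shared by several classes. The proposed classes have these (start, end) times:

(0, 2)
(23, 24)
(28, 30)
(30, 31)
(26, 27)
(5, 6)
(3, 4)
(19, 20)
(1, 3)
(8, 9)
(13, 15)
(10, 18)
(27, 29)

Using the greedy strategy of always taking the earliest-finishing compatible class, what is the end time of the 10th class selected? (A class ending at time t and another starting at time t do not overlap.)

Greedy by earliest finish: after sorting by end time, pick each interval compatible with the last pick.
By end time: (0,2), (1,3), (3,4), (5,6), (8,9), (13,15), (10,18), (19,20), (23,24), (26,27), (27,29), (28,30), (30,31).
Pick (0,2); next start ≥ 2 → (3,4); next start ≥ 4 → (5,6); next start ≥ 6 → (8,9); next start ≥ 9 → (13,15); next start ≥ 15 → (19,20); next start ≥ 20 → (23,24); next start ≥ 24 → (26,27); next start ≥ 27 → (27,29); next start ≥ 29 → (30,31).
Selected: (0,2) (3,4) (5,6) (8,9) (13,15) (19,20) (23,24) (26,27) (27,29) (30,31)

31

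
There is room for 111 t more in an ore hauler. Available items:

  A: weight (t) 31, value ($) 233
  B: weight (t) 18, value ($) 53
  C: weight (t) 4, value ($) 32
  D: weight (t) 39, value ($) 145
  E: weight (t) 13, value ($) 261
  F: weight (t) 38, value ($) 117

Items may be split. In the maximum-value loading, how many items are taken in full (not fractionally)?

4

Greedy by value/weight ratio, highest first.
Ratios (sorted): E 20.08, C 8.00, A 7.52, D 3.72, F 3.08, B 2.94
take E (13 @ 261); take C (4 @ 32); take A (31 @ 233); take D (39 @ 145); take 24/38 of F → 73.89. Capacity used 111/111.
4 item(s) taken whole; one partial (take 24/38 of F).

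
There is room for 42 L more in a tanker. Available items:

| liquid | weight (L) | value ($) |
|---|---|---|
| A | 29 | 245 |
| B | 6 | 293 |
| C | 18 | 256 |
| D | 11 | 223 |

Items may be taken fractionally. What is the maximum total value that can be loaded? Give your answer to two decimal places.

Greedy by value/weight ratio, highest first.
Order: B (293/6=48.83) > D (223/11=20.27) > C (256/18=14.22) > A (245/29=8.45)
Fill: take B (6 @ 293) → take D (11 @ 223) → take C (18 @ 256) → take 7/29 of A → 59.14; 42/42 used.
Total value = 831.14

831.14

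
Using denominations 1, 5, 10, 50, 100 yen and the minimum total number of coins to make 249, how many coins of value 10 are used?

249 − 2×100→49 − 4×10→9 − 1×5→4 − 4×1→0
Count of 10: 4

4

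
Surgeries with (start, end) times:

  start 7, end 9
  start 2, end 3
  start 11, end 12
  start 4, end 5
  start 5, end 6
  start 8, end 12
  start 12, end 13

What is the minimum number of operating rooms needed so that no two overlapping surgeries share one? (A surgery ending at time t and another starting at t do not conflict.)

Count concurrent intervals with a sweep; the peak is the room count.
starts: [2, 4, 5, 7, 8, 11, 12]
ends:   [3, 5, 6, 9, 12, 12, 13]
s2→1 e3→0 s4→1 e5→0 s5→1 e6→0 s7→1 s8→2  — peak 2.

2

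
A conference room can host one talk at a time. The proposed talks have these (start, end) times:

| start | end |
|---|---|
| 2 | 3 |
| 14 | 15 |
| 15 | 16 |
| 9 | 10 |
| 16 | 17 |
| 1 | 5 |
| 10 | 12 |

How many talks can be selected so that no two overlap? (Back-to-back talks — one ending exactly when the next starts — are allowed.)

Order by finish time; keep every interval that doesn't clash with the previous kept one.
By end time: (2,3), (1,5), (9,10), (10,12), (14,15), (15,16), (16,17).
Pick (2,3); next start ≥ 3 → (9,10); next start ≥ 10 → (10,12); next start ≥ 12 → (14,15); next start ≥ 15 → (15,16); next start ≥ 16 → (16,17).
Selected 6 talks.

6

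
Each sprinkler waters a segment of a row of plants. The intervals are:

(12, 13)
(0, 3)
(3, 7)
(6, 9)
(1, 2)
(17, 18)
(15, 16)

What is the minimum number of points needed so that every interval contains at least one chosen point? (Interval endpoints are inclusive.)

5

Process intervals by earliest right end; each time one isn't hit yet, stab at its right endpoint.
Sorted: [1,2] [0,3] [3,7] [6,9] [12,13] [15,16] [17,18]
{[1,2],[0,3]} hit by 2; {[3,7],[6,9]} hit by 7; {[12,13]} hit by 13; {[15,16]} hit by 16; {[17,18]} hit by 18.
Points: 2, 7, 13, 16, 18 (5 total).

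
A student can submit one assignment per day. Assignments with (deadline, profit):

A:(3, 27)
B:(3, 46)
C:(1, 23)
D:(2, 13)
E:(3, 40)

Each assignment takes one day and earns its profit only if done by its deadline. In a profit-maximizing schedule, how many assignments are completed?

3

Profit order: B=46 E=40 A=27 C=23 D=13
Assign: B→slot 3, E→slot 2, A→slot 1, C skipped, D skipped.
Slots: [1:A] [2:E] [3:B]
3 of 5 scheduled.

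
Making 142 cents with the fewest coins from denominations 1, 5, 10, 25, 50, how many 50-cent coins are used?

Greedy: take as many of the largest coin as possible, then repeat with the remainder.
142 − 2×50→42 − 1×25→17 − 1×10→7 − 1×5→2 − 2×1→0
Count of 50: 2

2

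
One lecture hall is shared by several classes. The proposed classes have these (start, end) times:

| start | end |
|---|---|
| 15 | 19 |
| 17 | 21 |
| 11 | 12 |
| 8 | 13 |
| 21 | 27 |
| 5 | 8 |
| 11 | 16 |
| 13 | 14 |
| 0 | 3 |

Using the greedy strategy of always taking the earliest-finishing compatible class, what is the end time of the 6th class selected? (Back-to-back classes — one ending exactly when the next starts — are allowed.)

Sorted by end: (0,3)  (5,8)  (11,12)  (8,13)  (13,14)  (11,16)  (15,19)  (17,21)  (21,27)
take (0,3); take (5,8); take (11,12); skip (8,13); take (13,14); skip (11,16); take (15,19); take (21,27).
Selected: (0,3) (5,8) (11,12) (13,14) (15,19) (21,27)

27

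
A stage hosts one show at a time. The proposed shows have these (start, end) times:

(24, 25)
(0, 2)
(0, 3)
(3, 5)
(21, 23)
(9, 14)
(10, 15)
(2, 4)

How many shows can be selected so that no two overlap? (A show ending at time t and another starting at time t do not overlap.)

5

Order by finish time; keep every interval that doesn't clash with the previous kept one.
Sorted by end: (0,2)  (0,3)  (2,4)  (3,5)  (9,14)  (10,15)  (21,23)  (24,25)
take (0,2); take (2,4); take (9,14); take (21,23); take (24,25).
Selected 5 shows.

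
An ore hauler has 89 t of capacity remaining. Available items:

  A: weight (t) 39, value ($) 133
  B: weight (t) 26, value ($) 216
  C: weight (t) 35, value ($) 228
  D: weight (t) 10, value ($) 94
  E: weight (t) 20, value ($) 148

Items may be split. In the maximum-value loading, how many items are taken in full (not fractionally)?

Ratios (sorted): D 9.40, B 8.31, E 7.40, C 6.51, A 3.41
take D (10 @ 94); take B (26 @ 216); take E (20 @ 148); take 33/35 of C → 214.97. Capacity used 89/89.
3 item(s) taken whole; one partial (take 33/35 of C).

3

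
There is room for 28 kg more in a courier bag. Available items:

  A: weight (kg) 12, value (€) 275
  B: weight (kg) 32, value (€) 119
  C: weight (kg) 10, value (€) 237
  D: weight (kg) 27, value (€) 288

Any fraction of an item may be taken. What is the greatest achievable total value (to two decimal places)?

Sort by value per unit weight and fill in that order.
Order: C (237/10=23.70) > A (275/12=22.92) > D (288/27=10.67) > B (119/32=3.72)
Fill: take C (10 @ 237) → take A (12 @ 275) → take 6/27 of D → 64.00; 28/28 used.
Total value = 576.00

576.00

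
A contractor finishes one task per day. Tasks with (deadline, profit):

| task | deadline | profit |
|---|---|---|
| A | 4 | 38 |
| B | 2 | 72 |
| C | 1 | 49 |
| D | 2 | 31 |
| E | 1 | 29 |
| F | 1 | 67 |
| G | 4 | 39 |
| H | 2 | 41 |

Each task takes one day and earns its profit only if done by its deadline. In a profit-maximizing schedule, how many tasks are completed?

Sort by profit descending; place each in the latest free slot ≤ its deadline.
Profit order: B=72 F=67 C=49 H=41 G=39 A=38 D=31 E=29
Assign: B→slot 2, F→slot 1, C skipped, H skipped, G→slot 4, A→slot 3, D skipped, E skipped.
Slots: [1:F] [2:B] [3:A] [4:G]
4 of 8 scheduled.

4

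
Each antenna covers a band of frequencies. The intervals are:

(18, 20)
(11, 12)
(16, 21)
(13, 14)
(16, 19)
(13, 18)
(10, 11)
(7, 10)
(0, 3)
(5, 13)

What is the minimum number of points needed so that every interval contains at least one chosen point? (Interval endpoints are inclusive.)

By right end: [0,3]  [7,10]  [10,11]  [11,12]  [5,13]  [13,14]  [13,18]  [16,19]  [18,20]  [16,21]
[0,3] uncovered → point at 3; [7,10] uncovered → point at 10; [11,12] uncovered → point at 12; [13,14] uncovered → point at 14; [16,19] uncovered → point at 19.
Points: 3, 10, 12, 14, 19 (5 total).

5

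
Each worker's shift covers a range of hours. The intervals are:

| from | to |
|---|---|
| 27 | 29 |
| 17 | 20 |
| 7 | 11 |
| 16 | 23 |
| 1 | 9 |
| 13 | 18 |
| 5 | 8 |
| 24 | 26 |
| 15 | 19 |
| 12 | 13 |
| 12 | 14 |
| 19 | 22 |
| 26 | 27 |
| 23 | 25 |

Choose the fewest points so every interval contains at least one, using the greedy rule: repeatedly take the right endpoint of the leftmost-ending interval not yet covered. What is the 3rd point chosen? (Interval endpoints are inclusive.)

19

Sorted: [5,8] [1,9] [7,11] [12,13] [12,14] [13,18] [15,19] [17,20] [19,22] [16,23] [23,25] [24,26] [26,27] [27,29]
{[5,8],[1,9],[7,11]} hit by 8; {[12,13],[12,14],[13,18]} hit by 13; {[15,19],[17,20],[19,22],[16,23]} hit by 19; {[23,25],[24,26]} hit by 25; {[26,27],[27,29]} hit by 27.
Points: 8, 13, 19, 25, 27 (5 total).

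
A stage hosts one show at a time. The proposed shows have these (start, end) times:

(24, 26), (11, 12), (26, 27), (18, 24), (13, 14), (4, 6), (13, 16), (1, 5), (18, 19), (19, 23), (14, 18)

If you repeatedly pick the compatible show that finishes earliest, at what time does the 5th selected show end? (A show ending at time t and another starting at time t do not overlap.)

19

Sorted by end: (1,5)  (4,6)  (11,12)  (13,14)  (13,16)  (14,18)  (18,19)  (19,23)  (18,24)  (24,26)  (26,27)
take (1,5); skip (4,6); take (11,12); take (13,14); skip (13,16); take (14,18); take (18,19); take (19,23); skip (18,24); take (24,26); take (26,27).
Selected: (1,5) (11,12) (13,14) (14,18) (18,19) (19,23) (24,26) (26,27)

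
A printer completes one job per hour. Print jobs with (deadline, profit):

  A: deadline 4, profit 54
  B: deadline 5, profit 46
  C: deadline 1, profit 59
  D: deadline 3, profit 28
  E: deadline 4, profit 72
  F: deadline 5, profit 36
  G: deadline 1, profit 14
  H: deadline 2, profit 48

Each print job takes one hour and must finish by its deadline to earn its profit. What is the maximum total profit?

279

Take jobs in profit order; each goes to the latest open slot no later than its deadline.
By profit: E(d4,72), C(d1,59), A(d4,54), H(d2,48), B(d5,46), F(d5,36), D(d3,28), G(d1,14)
E→slot 4; C→slot 1; A→slot 3; H→slot 2; B→slot 5; F skipped; D skipped; G skipped.
Profit = 59 + 48 + 54 + 72 + 46 = 279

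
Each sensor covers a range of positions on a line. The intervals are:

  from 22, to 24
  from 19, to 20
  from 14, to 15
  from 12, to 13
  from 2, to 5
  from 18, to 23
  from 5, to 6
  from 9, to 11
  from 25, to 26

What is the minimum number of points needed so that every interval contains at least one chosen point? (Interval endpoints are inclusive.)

7

Process intervals by earliest right end; each time one isn't hit yet, stab at its right endpoint.
By right end: [2,5]  [5,6]  [9,11]  [12,13]  [14,15]  [19,20]  [18,23]  [22,24]  [25,26]
[2,5] uncovered → point at 5; [9,11] uncovered → point at 11; [12,13] uncovered → point at 13; [14,15] uncovered → point at 15; [19,20] uncovered → point at 20; [22,24] uncovered → point at 24; [25,26] uncovered → point at 26.
Points: 5, 11, 13, 15, 20, 24, 26 (7 total).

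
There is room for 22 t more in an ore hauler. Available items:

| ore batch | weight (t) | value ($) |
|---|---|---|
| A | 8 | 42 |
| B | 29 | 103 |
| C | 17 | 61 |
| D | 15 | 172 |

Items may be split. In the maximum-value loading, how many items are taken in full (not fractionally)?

Sort by value per unit weight and fill in that order.
Order: D (172/15=11.47) > A (42/8=5.25) > C (61/17=3.59) > B (103/29=3.55)
Fill: take D (15 @ 172) → take 7/8 of A → 36.75; 22/22 used.
1 item(s) taken whole; one partial (take 7/8 of A).

1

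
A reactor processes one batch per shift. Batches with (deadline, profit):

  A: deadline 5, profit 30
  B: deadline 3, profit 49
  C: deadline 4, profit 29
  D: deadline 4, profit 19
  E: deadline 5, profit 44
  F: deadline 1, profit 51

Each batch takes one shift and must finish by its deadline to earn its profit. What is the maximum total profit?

203

Sort by profit descending; place each in the latest free slot ≤ its deadline.
By profit: F(d1,51), B(d3,49), E(d5,44), A(d5,30), C(d4,29), D(d4,19)
F→slot 1; B→slot 3; E→slot 5; A→slot 4; C→slot 2; D skipped.
Profit = 51 + 29 + 49 + 30 + 44 = 203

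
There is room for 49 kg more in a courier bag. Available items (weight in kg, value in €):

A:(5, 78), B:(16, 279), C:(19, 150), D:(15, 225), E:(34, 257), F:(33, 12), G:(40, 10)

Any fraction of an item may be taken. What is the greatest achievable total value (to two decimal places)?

Greedy by value/weight ratio, highest first.
Ratios (sorted): B 17.44, A 15.60, D 15.00, C 7.89, E 7.56, F 0.36, G 0.25
take B (16 @ 279); take A (5 @ 78); take D (15 @ 225); take 13/19 of C → 102.63. Capacity used 49/49.
Total value = 684.63

684.63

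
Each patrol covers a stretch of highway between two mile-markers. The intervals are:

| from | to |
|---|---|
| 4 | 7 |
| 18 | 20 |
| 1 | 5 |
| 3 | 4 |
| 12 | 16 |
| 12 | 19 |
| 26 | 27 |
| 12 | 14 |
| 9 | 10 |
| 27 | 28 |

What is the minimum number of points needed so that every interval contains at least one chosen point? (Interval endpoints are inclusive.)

5

By right end: [3,4]  [1,5]  [4,7]  [9,10]  [12,14]  [12,16]  [12,19]  [18,20]  [26,27]  [27,28]
[3,4] uncovered → point at 4; [9,10] uncovered → point at 10; [12,14] uncovered → point at 14; [18,20] uncovered → point at 20; [26,27] uncovered → point at 27.
Points: 4, 10, 14, 20, 27 (5 total).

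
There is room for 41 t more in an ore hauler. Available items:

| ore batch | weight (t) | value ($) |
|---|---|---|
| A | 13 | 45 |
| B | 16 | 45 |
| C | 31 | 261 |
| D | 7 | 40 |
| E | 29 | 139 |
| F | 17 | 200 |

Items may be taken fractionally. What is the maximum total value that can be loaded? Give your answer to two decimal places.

Order: F (200/17=11.76) > C (261/31=8.42) > D (40/7=5.71) > E (139/29=4.79) > A (45/13=3.46) > B (45/16=2.81)
Fill: take F (17 @ 200) → take 24/31 of C → 202.06; 41/41 used.
Total value = 402.06

402.06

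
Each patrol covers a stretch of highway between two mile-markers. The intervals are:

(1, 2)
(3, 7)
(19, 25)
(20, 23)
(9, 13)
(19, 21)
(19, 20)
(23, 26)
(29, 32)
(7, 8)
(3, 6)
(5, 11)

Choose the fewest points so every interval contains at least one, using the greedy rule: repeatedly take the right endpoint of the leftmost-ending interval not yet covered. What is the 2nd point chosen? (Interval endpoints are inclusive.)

Sort by right endpoint; whenever an interval is uncovered, place a point at its right end.
By right end: [1,2]  [3,6]  [3,7]  [7,8]  [5,11]  [9,13]  [19,20]  [19,21]  [20,23]  [19,25]  [23,26]  [29,32]
[1,2] uncovered → point at 2; [3,6] uncovered → point at 6; [7,8] uncovered → point at 8; [9,13] uncovered → point at 13; [19,20] uncovered → point at 20; [23,26] uncovered → point at 26; [29,32] uncovered → point at 32.
Points: 2, 6, 8, 13, 20, 26, 32 (7 total).

6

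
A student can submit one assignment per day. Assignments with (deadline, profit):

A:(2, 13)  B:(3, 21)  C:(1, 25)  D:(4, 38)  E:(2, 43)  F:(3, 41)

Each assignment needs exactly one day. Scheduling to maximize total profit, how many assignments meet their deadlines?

4

Profit order: E=43 F=41 D=38 C=25 B=21 A=13
Assign: E→slot 2, F→slot 3, D→slot 4, C→slot 1, B skipped, A skipped.
Slots: [1:C] [2:E] [3:F] [4:D]
4 of 6 scheduled.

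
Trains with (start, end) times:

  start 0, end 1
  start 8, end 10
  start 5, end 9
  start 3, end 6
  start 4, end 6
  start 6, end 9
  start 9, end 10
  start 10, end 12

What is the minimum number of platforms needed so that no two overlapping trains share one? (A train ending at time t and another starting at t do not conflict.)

3

starts: [0, 3, 4, 5, 6, 8, 9, 10]
ends:   [1, 6, 6, 9, 9, 10, 10, 12]
s0→1 e1→0 s3→1 s4→2 s5→3  — peak 3.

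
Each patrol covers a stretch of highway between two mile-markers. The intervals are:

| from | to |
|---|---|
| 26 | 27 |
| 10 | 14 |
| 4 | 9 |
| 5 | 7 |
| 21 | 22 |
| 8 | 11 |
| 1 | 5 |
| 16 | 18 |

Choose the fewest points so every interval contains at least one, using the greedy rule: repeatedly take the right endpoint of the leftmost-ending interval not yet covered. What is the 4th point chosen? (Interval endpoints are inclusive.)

22

By right end: [1,5]  [5,7]  [4,9]  [8,11]  [10,14]  [16,18]  [21,22]  [26,27]
[1,5] uncovered → point at 5; [8,11] uncovered → point at 11; [16,18] uncovered → point at 18; [21,22] uncovered → point at 22; [26,27] uncovered → point at 27.
Points: 5, 11, 18, 22, 27 (5 total).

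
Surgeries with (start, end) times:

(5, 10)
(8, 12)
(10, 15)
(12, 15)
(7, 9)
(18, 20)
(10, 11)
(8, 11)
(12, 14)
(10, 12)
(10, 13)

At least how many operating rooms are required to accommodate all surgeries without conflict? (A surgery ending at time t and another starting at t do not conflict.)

Count concurrent intervals with a sweep; the peak is the room count.
starts: [5, 7, 8, 8, 10, 10, 10, 10, 12, 12, 18]
ends:   [9, 10, 11, 11, 12, 12, 13, 14, 15, 15, 20]
s5→1 s7→2 s8→3 s8→4 e9→3 e10→2 s10→3 s10→4 s10→5 s10→6  — peak 6.

6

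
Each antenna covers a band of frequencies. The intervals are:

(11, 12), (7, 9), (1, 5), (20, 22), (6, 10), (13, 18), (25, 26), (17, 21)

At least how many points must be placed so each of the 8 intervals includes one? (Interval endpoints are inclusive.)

6

Sort by right endpoint; whenever an interval is uncovered, place a point at its right end.
Sorted: [1,5] [7,9] [6,10] [11,12] [13,18] [17,21] [20,22] [25,26]
{[1,5]} hit by 5; {[7,9],[6,10]} hit by 9; {[11,12]} hit by 12; {[13,18],[17,21]} hit by 18; {[20,22]} hit by 22; {[25,26]} hit by 26.
Points: 5, 9, 12, 18, 22, 26 (6 total).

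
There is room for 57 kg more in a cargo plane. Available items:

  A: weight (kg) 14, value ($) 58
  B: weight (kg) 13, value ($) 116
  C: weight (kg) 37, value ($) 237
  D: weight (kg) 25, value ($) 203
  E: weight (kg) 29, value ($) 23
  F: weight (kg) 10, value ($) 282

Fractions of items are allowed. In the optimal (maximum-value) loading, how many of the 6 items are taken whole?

Order: F (282/10=28.20) > B (116/13=8.92) > D (203/25=8.12) > C (237/37=6.41) > A (58/14=4.14) > E (23/29=0.79)
Fill: take F (10 @ 282) → take B (13 @ 116) → take D (25 @ 203) → take 9/37 of C → 57.65; 57/57 used.
3 item(s) taken whole; one partial (take 9/37 of C).

3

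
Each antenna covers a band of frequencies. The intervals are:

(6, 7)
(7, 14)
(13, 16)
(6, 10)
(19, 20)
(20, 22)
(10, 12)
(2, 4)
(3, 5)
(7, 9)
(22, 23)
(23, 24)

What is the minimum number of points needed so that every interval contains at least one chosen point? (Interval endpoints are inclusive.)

Process intervals by earliest right end; each time one isn't hit yet, stab at its right endpoint.
By right end: [2,4]  [3,5]  [6,7]  [7,9]  [6,10]  [10,12]  [7,14]  [13,16]  [19,20]  [20,22]  [22,23]  [23,24]
[2,4] uncovered → point at 4; [6,7] uncovered → point at 7; [10,12] uncovered → point at 12; [13,16] uncovered → point at 16; [19,20] uncovered → point at 20; [22,23] uncovered → point at 23.
Points: 4, 7, 12, 16, 20, 23 (6 total).

6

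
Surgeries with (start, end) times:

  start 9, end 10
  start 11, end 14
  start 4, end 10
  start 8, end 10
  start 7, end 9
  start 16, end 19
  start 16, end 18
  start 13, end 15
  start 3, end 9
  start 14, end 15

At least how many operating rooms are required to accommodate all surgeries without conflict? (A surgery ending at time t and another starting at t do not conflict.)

starts: [3, 4, 7, 8, 9, 11, 13, 14, 16, 16]
ends:   [9, 9, 10, 10, 10, 14, 15, 15, 18, 19]
s3→1 s4→2 s7→3 s8→4  — peak 4.

4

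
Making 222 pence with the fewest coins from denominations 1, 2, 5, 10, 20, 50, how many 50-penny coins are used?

222 = 4×50 + 1×20 + 1×2
Count of 50: 4

4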